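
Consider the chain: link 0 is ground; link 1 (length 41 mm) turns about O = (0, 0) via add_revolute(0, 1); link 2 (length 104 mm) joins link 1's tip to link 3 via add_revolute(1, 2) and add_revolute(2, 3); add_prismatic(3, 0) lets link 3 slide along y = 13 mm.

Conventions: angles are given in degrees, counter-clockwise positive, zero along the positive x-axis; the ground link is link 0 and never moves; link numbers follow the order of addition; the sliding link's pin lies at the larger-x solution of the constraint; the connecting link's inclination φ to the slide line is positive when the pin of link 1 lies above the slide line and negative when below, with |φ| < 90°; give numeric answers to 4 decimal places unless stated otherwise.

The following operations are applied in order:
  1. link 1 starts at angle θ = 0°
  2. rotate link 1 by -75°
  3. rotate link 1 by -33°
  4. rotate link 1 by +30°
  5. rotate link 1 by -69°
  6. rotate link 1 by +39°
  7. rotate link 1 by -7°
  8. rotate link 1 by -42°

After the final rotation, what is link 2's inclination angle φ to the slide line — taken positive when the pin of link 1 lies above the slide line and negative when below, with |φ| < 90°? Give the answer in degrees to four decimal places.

geometry: r = 41 mm, L = 104 mm, e = 13 mm; θ starts at 0°
rotate link 1 by -75°: θ ← 0° -75° = -75°
rotate link 1 by -33°: θ ← -75° -33° = -108°
rotate link 1 by +30°: θ ← -108° +30° = -78°
rotate link 1 by -69°: θ ← -78° -69° = -147°
rotate link 1 by +39°: θ ← -147° +39° = -108°
rotate link 1 by -7°: θ ← -108° -7° = -115°
rotate link 1 by -42°: θ ← -115° -42° = -157°
h = r sin θ − e = -16.019976 − 13 = -29.019976
sin φ = h / L = -29.019976 / 104 = -0.27903823
φ = arcsin(-0.27903823) = -16.202812°

-16.2028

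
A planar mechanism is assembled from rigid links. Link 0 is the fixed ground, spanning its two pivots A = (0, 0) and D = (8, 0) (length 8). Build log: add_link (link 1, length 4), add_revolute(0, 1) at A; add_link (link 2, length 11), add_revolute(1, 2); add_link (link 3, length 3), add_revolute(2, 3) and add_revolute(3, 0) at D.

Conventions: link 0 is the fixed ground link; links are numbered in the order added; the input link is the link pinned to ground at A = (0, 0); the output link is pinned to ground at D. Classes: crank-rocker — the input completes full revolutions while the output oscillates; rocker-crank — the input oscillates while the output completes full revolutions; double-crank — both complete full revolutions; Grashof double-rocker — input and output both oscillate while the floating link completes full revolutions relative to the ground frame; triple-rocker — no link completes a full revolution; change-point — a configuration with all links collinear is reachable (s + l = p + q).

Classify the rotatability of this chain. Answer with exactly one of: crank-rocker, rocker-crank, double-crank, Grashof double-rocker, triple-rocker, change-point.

lengths: ground=8, input=4, coupler=11, output=3
sorted: s=3 (shortest), l=11 (longest), p+q=12
s + l = 14 vs p + q = 12
s + l > p + q → non-Grashof → no link fully rotates → triple-rocker

triple-rocker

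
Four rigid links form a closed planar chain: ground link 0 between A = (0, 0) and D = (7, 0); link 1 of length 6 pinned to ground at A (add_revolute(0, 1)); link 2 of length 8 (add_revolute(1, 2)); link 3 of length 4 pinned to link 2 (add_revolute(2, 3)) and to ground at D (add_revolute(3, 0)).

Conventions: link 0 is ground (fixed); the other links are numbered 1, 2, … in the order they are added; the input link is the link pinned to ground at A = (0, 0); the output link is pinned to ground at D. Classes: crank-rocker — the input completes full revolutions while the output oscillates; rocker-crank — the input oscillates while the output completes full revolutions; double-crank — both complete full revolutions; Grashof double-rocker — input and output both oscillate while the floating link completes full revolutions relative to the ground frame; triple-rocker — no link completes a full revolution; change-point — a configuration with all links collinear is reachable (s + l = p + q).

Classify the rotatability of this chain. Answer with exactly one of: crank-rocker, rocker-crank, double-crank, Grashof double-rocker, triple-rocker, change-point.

lengths: ground=7, input=6, coupler=8, output=4
sorted: s=4 (shortest), l=8 (longest), p+q=13
s + l = 12 vs p + q = 13
s + l < p + q (Grashof) with shortest = output link → rocker-crank

rocker-crank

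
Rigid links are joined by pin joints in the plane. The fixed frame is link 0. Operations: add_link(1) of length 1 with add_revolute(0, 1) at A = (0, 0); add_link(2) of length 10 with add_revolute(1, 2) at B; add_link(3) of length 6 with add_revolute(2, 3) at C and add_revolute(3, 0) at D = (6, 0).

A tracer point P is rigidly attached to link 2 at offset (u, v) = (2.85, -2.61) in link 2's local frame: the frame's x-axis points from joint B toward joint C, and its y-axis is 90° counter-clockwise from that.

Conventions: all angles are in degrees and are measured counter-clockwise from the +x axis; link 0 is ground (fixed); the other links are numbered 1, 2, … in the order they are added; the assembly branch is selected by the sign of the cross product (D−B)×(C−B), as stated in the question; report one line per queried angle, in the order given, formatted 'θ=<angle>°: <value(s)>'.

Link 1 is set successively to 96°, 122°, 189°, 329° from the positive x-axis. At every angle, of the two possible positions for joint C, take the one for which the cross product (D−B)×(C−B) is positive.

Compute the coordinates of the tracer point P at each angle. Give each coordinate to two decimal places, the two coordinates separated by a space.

A=(0,0), D=(6.00,0)
θ=96°: B = A + 1.00·(cos96°, sin96°) = (-0.1045, 0.9945)
θ=96°: |BD| = 6.1850
θ=96°: circle(B,10.00) ∩ circle(D,6.00): a=8.2663, h=5.6275
θ=96°:   candidates: C₊=(8.9591,5.2196) cross=34.806; C₋=(7.1493,-5.8889) cross=-34.806
θ=96°:   branch + wants cross > 0 → take C=(8.9591,5.2196) (cross=34.806)
θ=96°: ex = (C−B)/|BC| = (0.9064,0.4225); ey = (-0.4225,0.9064)
θ=96°: P = B + 2.85·ex + -2.61·ey = (3.5813,-0.1669)
θ=122°: B = A + 1.00·(cos122°, sin122°) = (-0.5299, 0.8480)
θ=122°: |BD| = 6.5848
θ=122°: circle(B,10.00) ∩ circle(D,6.00): a=8.1521, h=5.7917
θ=122°:   candidates: C₊=(8.3002,5.5416) cross=38.137; C₋=(6.8084,-5.9453) cross=-38.137
θ=122°:   branch + wants cross > 0 → take C=(8.3002,5.5416) (cross=38.137)
θ=122°: ex = (C−B)/|BC| = (0.8830,0.4694); ey = (-0.4694,0.8830)
θ=122°: P = B + 2.85·ex + -2.61·ey = (3.2117,-0.1190)
θ=189°: B = A + 1.00·(cos189°, sin189°) = (-0.9877, -0.1564)
θ=189°: |BD| = 6.9894
θ=189°: circle(B,10.00) ∩ circle(D,6.00): a=8.0731, h=5.9013
θ=189°:   candidates: C₊=(6.9513,5.9241) cross=41.247; C₋=(7.2154,-5.8756) cross=-41.247
θ=189°:   branch + wants cross > 0 → take C=(6.9513,5.9241) (cross=41.247)
θ=189°: ex = (C−B)/|BC| = (0.7939,0.6081); ey = (-0.6081,0.7939)
θ=189°: P = B + 2.85·ex + -2.61·ey = (2.8619,-0.4955)
θ=329°: B = A + 1.00·(cos329°, sin329°) = (0.8572, -0.5150)
θ=329°: |BD| = 5.1686
θ=329°: circle(B,10.00) ∩ circle(D,6.00): a=8.7756, h=4.7947
θ=329°:   candidates: C₊=(9.1113,5.1303) cross=24.782; C₋=(10.0668,-4.4114) cross=-24.782
θ=329°:   branch + wants cross > 0 → take C=(9.1113,5.1303) (cross=24.782)
θ=329°: ex = (C−B)/|BC| = (0.8254,0.5645); ey = (-0.5645,0.8254)
θ=329°: P = B + 2.85·ex + -2.61·ey = (4.6830,-1.0604)

θ=96°: 3.58 -0.17
θ=122°: 3.21 -0.12
θ=189°: 2.86 -0.50
θ=329°: 4.68 -1.06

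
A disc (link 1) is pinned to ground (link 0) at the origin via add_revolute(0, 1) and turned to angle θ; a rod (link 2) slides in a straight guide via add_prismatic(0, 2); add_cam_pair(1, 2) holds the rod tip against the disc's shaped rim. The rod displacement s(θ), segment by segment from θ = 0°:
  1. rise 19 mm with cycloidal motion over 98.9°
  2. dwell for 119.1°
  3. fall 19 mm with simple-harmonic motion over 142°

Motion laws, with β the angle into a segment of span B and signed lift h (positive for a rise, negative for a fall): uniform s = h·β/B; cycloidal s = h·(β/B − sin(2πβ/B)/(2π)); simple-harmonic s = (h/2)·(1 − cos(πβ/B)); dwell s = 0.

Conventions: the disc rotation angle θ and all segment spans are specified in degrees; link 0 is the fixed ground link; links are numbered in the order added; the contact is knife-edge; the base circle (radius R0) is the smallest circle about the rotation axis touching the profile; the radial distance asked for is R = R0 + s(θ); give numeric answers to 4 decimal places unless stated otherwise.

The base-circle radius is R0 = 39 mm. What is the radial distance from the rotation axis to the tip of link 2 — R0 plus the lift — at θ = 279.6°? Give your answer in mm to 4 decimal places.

segment 1 (0° to 98.9°, cycloidal, h = 19) is passed completely: s = 0.0000 + (19) = 19.0000
segment 2 (98.9° to 218°, dwell): s unchanged at 19.0000
θ = 279.6° falls in segment 3 (218° to 360°, simple-harmonic, h = -19): β = 279.6 − 218 = 61.6°, B = 142°; Δs = -19/2·(1 − cos(π·0.4338)) = -7.5385; s = 19.0000 − 7.5385 = 11.4615
R = R0 + s = 39 + 11.4615 = 50.4615

50.4615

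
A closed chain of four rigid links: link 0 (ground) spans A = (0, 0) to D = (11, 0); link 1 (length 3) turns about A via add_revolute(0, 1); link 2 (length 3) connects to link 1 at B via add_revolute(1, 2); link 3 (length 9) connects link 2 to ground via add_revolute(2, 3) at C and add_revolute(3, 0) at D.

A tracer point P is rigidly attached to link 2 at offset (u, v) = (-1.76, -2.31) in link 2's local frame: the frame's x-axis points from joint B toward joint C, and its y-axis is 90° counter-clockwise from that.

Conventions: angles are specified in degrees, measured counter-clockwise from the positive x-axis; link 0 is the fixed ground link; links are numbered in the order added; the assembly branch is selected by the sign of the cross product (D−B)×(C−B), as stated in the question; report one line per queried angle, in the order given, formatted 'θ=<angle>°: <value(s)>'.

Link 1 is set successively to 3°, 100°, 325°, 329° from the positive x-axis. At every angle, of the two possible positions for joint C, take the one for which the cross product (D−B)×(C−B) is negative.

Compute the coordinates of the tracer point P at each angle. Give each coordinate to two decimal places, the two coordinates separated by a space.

A=(0,0), D=(11.00,0)
θ=3°: B = A + 3.00·(cos3°, sin3°) = (2.9959, 0.1570)
θ=3°: |BD| = 8.0057
θ=3°: circle(B,3.00) ∩ circle(D,9.00): a=-0.4940, h=2.9590
θ=3°:   candidates: C₊=(2.5600,3.1252) cross=23.689; C₋=(2.4440,-2.7918) cross=-23.689
θ=3°:   branch - wants cross < 0 → take C=(2.4440,-2.7918) (cross=-23.689)
θ=3°: ex = (C−B)/|BC| = (-0.1840,-0.9829); ey = (0.9829,-0.1840)
θ=3°: P = B + -1.76·ex + -2.31·ey = (1.0491,2.3120)
θ=100°: B = A + 3.00·(cos100°, sin100°) = (-0.5209, 2.9544)
θ=100°: |BD| = 11.8937
θ=100°: circle(B,3.00) ∩ circle(D,9.00): a=2.9201, h=0.6879
θ=100°:   candidates: C₊=(2.4785,2.8954) cross=8.182; C₋=(2.1367,1.5627) cross=-8.182
θ=100°:   branch - wants cross < 0 → take C=(2.1367,1.5627) (cross=-8.182)
θ=100°: ex = (C−B)/|BC| = (0.8859,-0.4639); ey = (0.4639,0.8859)
θ=100°: P = B + -1.76·ex + -2.31·ey = (-3.1517,1.7245)
θ=325°: B = A + 3.00·(cos325°, sin325°) = (2.4575, -1.7207)
θ=325°: |BD| = 8.7141
θ=325°: circle(B,3.00) ∩ circle(D,9.00): a=0.2258, h=2.9915
θ=325°:   candidates: C₊=(2.0881,1.2565) cross=26.068; C₋=(3.2696,-4.6087) cross=-26.068
θ=325°:   branch - wants cross < 0 → take C=(3.2696,-4.6087) (cross=-26.068)
θ=325°: ex = (C−B)/|BC| = (0.2707,-0.9627); ey = (0.9627,0.2707)
θ=325°: P = B + -1.76·ex + -2.31·ey = (-0.2427,-0.6518)
θ=329°: B = A + 3.00·(cos329°, sin329°) = (2.5715, -1.5451)
θ=329°: |BD| = 8.5690
θ=329°: circle(B,3.00) ∩ circle(D,9.00): a=0.0833, h=2.9988
θ=329°:   candidates: C₊=(2.1127,1.4196) cross=25.697; C₋=(3.1941,-4.4798) cross=-25.697
θ=329°:   branch - wants cross < 0 → take C=(3.1941,-4.4798) (cross=-25.697)
θ=329°: ex = (C−B)/|BC| = (0.2075,-0.9782); ey = (0.9782,0.2075)
θ=329°: P = B + -1.76·ex + -2.31·ey = (-0.0535,-0.3029)

θ=3°: 1.05 2.31
θ=100°: -3.15 1.72
θ=325°: -0.24 -0.65
θ=329°: -0.05 -0.30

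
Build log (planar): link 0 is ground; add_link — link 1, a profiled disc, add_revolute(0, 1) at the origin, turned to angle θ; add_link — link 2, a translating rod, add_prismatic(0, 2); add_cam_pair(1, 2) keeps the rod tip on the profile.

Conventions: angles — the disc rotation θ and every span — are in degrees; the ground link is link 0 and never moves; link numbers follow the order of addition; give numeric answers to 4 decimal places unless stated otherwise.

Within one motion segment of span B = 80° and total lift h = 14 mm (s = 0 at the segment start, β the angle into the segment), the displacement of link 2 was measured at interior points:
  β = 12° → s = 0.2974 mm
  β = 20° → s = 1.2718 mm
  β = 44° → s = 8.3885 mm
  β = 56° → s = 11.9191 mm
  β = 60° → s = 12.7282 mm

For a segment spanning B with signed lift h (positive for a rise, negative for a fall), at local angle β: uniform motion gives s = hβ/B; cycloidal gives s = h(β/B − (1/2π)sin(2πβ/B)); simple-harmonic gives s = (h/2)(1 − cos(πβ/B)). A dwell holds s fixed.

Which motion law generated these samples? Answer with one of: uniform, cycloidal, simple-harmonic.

candidates at β/B = r: uniform s = h·r (linear in β); cycloidal s = h·(r − sin(2πr)/(2π)); simple-harmonic s = (h/2)(1 − cos(πr))
β=12°: printed 0.2974 | uniform 2.1000, cycloidal 0.2974, simple-harmonic 0.7630
β=20°: printed 1.2718 | uniform 3.5000, cycloidal 1.2718, simple-harmonic 2.0503
β=44°: printed 8.3885 | uniform 7.7000, cycloidal 8.3885, simple-harmonic 8.0950
β=56°: printed 11.9191 | uniform 9.8000, cycloidal 11.9191, simple-harmonic 11.1145
β=60°: printed 12.7282 | uniform 10.5000, cycloidal 12.7282, simple-harmonic 11.9497
only one law matches every sample → cycloidal

cycloidal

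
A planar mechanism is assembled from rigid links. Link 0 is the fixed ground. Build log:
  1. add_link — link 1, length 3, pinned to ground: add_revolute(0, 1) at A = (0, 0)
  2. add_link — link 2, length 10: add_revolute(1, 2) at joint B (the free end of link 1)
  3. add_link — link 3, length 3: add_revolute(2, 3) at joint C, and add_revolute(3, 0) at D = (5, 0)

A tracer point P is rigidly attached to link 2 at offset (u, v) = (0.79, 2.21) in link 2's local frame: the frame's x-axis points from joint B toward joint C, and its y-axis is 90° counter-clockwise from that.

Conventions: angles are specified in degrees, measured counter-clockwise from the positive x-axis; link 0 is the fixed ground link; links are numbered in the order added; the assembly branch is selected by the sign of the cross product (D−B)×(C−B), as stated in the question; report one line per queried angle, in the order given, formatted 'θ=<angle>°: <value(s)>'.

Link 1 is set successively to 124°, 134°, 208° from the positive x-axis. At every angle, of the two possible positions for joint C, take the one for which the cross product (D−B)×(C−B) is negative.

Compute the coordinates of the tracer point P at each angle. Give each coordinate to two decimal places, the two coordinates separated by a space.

A=(0,0), D=(5.00,0)
θ=124°: B = A + 3.00·(cos124°, sin124°) = (-1.6776, 2.4871)
θ=124°: |BD| = 7.1257
θ=124°: circle(B,10.00) ∩ circle(D,3.00): a=9.9482, h=1.0167
θ=124°:   candidates: C₊=(7.9998,-0.0324) cross=7.245; C₋=(7.2901,-1.9379) cross=-7.245
θ=124°:   branch - wants cross < 0 → take C=(7.2901,-1.9379) (cross=-7.245)
θ=124°: ex = (C−B)/|BC| = (0.8968,-0.4425); ey = (0.4425,0.8968)
θ=124°: P = B + 0.79·ex + 2.21·ey = (0.0088,4.1194)
θ=134°: B = A + 3.00·(cos134°, sin134°) = (-2.0840, 2.1580)
θ=134°: |BD| = 7.4054
θ=134°: circle(B,10.00) ∩ circle(D,3.00): a=9.8469, h=1.7433
θ=134°:   candidates: C₊=(7.8435,0.9562) cross=12.910; C₋=(6.8275,-2.3791) cross=-12.910
θ=134°:   branch - wants cross < 0 → take C=(6.8275,-2.3791) (cross=-12.910)
θ=134°: ex = (C−B)/|BC| = (0.8911,-0.4537); ey = (0.4537,0.8911)
θ=134°: P = B + 0.79·ex + 2.21·ey = (-0.3773,3.7690)
θ=208°: B = A + 3.00·(cos208°, sin208°) = (-2.6488, -1.4084)
θ=208°: |BD| = 7.7774
θ=208°: circle(B,10.00) ∩ circle(D,3.00): a=9.7390, h=2.2699
θ=208°:   candidates: C₊=(6.5181,2.5876) cross=17.654; C₋=(7.3402,-1.8771) cross=-17.654
θ=208°:   branch - wants cross < 0 → take C=(7.3402,-1.8771) (cross=-17.654)
θ=208°: ex = (C−B)/|BC| = (0.9989,-0.0469); ey = (0.0469,0.9989)
θ=208°: P = B + 0.79·ex + 2.21·ey = (-1.7561,0.7621)

θ=124°: 0.01 4.12
θ=134°: -0.38 3.77
θ=208°: -1.76 0.76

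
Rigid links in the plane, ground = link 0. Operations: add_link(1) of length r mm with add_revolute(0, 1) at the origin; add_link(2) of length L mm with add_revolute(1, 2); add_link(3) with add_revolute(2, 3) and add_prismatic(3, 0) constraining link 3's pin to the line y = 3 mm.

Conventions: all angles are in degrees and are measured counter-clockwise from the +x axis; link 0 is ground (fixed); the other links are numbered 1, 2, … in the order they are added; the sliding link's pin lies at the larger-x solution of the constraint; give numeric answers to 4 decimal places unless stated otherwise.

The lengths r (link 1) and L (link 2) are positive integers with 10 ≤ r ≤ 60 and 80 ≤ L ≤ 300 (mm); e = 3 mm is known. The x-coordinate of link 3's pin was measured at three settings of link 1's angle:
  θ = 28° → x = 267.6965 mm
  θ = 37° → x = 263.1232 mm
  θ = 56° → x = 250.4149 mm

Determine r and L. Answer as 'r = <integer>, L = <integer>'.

constraint per measurement: (x − r cos θ)² + (r sin θ − e)² = L²
subtracting the θ₁ and θ₂ equations cancels the r² and L² terms:
r = (x₁² − x₂²) / (2[(x₁cos θ₁ + e sin θ₁) − (x₂cos θ₂ + e sin θ₂)]) = 47.0002 → r = 47
L² = (x₁ − r cos θ₁)² + (r sin θ₁ − e)² = 51528.9990 → L = 227.0000 → L = 227
check at θ₃=56°: x = 250.4149 (printed 250.4149) ✓

r = 47, L = 227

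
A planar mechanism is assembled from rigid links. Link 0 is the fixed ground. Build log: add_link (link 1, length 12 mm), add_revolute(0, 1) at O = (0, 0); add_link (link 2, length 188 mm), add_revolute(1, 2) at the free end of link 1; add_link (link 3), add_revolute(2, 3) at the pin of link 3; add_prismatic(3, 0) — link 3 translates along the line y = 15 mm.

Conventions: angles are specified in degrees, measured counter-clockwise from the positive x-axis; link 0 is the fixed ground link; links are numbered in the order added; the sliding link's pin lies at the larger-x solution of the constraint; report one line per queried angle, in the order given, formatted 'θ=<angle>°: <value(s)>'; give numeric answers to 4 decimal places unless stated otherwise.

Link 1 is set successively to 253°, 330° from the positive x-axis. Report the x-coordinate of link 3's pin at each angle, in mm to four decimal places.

geometry: r = 12 mm, L = 188 mm, e = 15 mm
θ=253°: crank pin P = (r cos θ, r sin θ) = (-3.508460, -11.475657)
θ=253°: h = r sin θ − e = -11.475657 − 15 = -26.475657
θ=253°: x = r cos θ + √(L² − h²) = -3.508460 + 186.126408 = 182.617947
θ=330°: crank pin P = (r cos θ, r sin θ) = (10.392305, -6.000000)
θ=330°: h = r sin θ − e = -6.000000 − 15 = -21.000000
θ=330°: x = r cos θ + √(L² − h²) = 10.392305 + 186.823446 = 197.215751

θ=253°: 182.6179
θ=330°: 197.2158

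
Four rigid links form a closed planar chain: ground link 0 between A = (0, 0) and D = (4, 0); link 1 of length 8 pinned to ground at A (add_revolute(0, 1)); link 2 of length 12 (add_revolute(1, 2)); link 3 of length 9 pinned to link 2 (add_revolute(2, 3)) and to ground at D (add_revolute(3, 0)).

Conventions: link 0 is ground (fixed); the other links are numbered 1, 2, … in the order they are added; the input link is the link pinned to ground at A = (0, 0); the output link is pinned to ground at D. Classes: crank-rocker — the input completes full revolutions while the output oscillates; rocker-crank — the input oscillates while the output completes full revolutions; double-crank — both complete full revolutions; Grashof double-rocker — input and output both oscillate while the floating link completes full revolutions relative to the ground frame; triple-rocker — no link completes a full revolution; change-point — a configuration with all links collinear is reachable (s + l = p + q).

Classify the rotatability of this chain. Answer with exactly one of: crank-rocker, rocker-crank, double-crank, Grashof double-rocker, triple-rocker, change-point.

lengths: ground=4, input=8, coupler=12, output=9
sorted: s=4 (shortest), l=12 (longest), p+q=17
s + l = 16 vs p + q = 17
s + l < p + q (Grashof) with shortest = ground link → double-crank

double-crank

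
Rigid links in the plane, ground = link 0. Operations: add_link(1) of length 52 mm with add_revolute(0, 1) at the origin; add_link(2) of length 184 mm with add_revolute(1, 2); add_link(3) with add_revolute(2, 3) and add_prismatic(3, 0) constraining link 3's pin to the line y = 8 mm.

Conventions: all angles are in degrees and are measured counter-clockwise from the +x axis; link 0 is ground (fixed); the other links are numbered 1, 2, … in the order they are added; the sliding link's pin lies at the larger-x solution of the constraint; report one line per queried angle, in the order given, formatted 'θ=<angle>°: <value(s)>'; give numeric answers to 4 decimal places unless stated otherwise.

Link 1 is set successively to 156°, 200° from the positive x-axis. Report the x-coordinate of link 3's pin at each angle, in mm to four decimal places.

geometry: r = 52 mm, L = 184 mm, e = 8 mm
θ=156°: crank pin P = (r cos θ, r sin θ) = (-47.504364, 21.150305)
θ=156°: h = r sin θ − e = 21.150305 − 8 = 13.150305
θ=156°: x = r cos θ + √(L² − h²) = -47.504364 + 183.529478 = 136.025115
θ=200°: crank pin P = (r cos θ, r sin θ) = (-48.864016, -17.785047)
θ=200°: h = r sin θ − e = -17.785047 − 8 = -25.785047
θ=200°: x = r cos θ + √(L² − h²) = -48.864016 + 182.184333 = 133.320317

θ=156°: 136.0251
θ=200°: 133.3203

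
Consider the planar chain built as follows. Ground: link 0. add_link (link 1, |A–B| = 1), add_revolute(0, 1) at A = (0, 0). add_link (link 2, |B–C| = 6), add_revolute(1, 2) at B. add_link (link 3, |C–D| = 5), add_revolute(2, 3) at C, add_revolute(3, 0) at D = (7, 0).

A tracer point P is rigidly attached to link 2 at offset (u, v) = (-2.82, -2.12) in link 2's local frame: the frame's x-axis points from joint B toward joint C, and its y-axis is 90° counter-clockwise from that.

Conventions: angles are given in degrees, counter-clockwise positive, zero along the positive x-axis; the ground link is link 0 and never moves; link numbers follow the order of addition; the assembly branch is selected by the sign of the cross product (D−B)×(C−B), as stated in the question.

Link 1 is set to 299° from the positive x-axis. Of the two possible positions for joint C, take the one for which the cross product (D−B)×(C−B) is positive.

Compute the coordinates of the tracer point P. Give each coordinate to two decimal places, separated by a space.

A=(0,0), D=(7.00,0)
B = A + 1.00·(cos299°, sin299°) = (0.4848, -0.8746)
|BD| = 6.5736
circle(B,6.00) ∩ circle(D,5.00): a=4.1235, h=4.3585
  candidates: C₊=(3.9917,3.9938) cross=28.651; C₋=(5.1515,-4.6458) cross=-28.651
  branch + wants cross > 0 → take C=(3.9917,3.9938) (cross=28.651)
ex = (C−B)/|BC| = (0.5845,0.8114); ey = (-0.8114,0.5845)
P = B + -2.82·ex + -2.12·ey = (0.5567,-4.4019)

0.56 -4.40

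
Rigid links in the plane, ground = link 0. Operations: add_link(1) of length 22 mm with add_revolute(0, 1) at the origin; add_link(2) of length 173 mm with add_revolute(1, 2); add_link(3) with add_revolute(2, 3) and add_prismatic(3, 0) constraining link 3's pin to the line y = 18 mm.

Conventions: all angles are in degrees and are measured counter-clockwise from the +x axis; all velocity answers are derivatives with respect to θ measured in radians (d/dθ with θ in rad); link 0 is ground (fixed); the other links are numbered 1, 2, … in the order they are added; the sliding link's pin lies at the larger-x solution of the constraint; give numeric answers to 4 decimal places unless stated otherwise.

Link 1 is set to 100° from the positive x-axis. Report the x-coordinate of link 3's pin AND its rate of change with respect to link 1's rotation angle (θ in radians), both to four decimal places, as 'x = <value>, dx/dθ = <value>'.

geometry: r = 22 mm, L = 173 mm, e = 18 mm
crank pin P = (r cos θ, r sin θ) = (-3.820260, 21.665771)
h = r sin θ − e = 21.665771 − 18 = 3.665771
x = r cos θ + √(L² − h²) = -3.820260 + 172.961158 = 169.140898
dx/dθ = −r sin θ − h·r cos θ/√(L² − h²) (θ in radians; h = 3.665771) = -21.584803

x = 169.1409, dx/dθ = -21.5848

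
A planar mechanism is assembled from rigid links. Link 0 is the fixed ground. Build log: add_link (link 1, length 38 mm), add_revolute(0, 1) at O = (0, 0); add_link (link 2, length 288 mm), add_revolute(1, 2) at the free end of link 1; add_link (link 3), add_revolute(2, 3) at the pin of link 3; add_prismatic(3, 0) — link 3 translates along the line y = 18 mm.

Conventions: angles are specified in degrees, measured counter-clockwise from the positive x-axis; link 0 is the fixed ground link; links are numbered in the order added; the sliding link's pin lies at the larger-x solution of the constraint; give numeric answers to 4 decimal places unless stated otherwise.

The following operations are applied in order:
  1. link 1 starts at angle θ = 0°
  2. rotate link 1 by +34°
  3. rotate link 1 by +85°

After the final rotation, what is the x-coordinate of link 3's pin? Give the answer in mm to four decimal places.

geometry: r = 38 mm, L = 288 mm, e = 18 mm; θ starts at 0°
rotate link 1 by +34°: θ ← 0° +34° = 34°
rotate link 1 by +85°: θ ← 34° +85° = 119°
crank pin P = (r cos θ, r sin θ) = (-18.422766, 33.235549)
h = r sin θ − e = 33.235549 − 18 = 15.235549
x = r cos θ + √(L² − h²) = -18.422766 + 287.596728 = 269.173963

269.1740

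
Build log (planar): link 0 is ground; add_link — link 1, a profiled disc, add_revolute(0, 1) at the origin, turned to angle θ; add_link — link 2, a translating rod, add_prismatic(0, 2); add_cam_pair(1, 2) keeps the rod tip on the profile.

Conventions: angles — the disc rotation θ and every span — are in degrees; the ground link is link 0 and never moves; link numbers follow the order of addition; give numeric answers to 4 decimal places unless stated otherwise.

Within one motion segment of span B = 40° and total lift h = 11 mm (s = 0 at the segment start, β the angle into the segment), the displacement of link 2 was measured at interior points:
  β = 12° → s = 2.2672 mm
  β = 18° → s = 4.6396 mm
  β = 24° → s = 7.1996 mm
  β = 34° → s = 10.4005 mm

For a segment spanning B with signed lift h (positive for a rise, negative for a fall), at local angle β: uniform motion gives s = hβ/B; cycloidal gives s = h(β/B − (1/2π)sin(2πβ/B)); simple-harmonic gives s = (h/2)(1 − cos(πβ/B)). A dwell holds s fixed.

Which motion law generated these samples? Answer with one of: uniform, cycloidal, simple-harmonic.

candidates at β/B = r: uniform s = h·r (linear in β); cycloidal s = h·(r − sin(2πr)/(2π)); simple-harmonic s = (h/2)(1 − cos(πr))
β=12°: printed 2.2672 | uniform 3.3000, cycloidal 1.6350, simple-harmonic 2.2672
β=18°: printed 4.6396 | uniform 4.9500, cycloidal 4.4090, simple-harmonic 4.6396
β=24°: printed 7.1996 | uniform 6.6000, cycloidal 7.6290, simple-harmonic 7.1996
β=34°: printed 10.4005 | uniform 9.3500, cycloidal 10.7663, simple-harmonic 10.4005
only one law matches every sample → simple-harmonic

simple-harmonic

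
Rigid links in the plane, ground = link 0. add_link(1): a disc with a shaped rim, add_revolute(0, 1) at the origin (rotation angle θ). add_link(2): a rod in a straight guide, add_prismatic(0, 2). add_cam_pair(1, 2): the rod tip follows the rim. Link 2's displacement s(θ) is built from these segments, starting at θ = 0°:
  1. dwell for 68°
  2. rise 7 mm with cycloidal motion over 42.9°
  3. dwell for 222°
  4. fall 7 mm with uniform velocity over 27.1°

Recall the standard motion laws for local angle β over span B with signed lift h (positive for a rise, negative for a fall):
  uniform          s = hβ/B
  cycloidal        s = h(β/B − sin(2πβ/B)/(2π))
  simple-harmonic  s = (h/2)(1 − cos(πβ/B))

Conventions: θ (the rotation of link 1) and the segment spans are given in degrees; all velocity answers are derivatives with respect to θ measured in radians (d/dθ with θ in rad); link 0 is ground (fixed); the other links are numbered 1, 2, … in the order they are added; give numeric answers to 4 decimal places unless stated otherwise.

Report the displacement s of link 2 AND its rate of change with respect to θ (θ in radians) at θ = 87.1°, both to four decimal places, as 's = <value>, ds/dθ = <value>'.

segment 1 (0° to 68°, dwell): s unchanged at 0.0000
θ = 87.1° falls in segment 2 (68° to 110.9°, cycloidal, h = 7): β = 87.1 − 68 = 19.1°, B = 42.9°; Δs = 7·(0.4452 − sin(2π·0.4452)/(2π)) = 2.7406; s = 0.0000 + 2.7406 = 2.7406
velocity in seg [68°–110.9°] (cycloidal), θ in radians: β = 19.1° = 0.3334 rad, B = 42.9° = 0.7487 rad; ds/dθ = (h/B)(1 − cos(2πβ/B)) = (7/0.7487)(1 − cos(2π·0.4452)) = 18.149618 mm/rad

s = 2.7406, ds/dθ = 18.1496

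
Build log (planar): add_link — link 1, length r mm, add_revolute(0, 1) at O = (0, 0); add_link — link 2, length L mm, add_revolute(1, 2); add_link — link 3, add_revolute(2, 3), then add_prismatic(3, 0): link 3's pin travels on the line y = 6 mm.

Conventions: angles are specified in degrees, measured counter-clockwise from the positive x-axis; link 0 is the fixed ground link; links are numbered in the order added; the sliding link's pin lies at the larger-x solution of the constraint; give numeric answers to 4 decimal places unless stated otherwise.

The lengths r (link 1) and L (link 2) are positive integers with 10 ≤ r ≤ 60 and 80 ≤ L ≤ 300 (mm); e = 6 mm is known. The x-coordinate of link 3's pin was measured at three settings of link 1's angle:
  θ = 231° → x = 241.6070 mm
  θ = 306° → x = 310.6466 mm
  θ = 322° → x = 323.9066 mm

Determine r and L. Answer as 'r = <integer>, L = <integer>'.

constraint per measurement: (x − r cos θ)² + (r sin θ − e)² = L²
subtracting the θ₁ and θ₂ equations cancels the r² and L² terms:
r = (x₁² − x₂²) / (2[(x₁cos θ₁ + e sin θ₁) − (x₂cos θ₂ + e sin θ₂)]) = 57.0000 → r = 57
L² = (x₁ − r cos θ₁)² + (r sin θ₁ − e)² = 79524.0064 → L = 282.0000 → L = 282
check at θ₃=322°: x = 323.9066 (printed 323.9066) ✓

r = 57, L = 282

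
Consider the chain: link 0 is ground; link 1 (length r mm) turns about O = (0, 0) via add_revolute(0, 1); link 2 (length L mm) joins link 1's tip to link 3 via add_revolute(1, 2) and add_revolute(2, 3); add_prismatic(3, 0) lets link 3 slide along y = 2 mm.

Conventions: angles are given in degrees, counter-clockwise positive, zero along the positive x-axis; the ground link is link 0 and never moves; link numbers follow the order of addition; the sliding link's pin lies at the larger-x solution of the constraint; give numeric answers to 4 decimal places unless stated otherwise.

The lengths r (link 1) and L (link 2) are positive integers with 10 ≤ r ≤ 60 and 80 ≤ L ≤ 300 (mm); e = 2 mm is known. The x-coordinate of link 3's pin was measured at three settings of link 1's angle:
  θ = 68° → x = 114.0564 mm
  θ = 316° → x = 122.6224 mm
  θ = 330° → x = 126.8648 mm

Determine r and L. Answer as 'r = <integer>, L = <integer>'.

constraint per measurement: (x − r cos θ)² + (r sin θ − e)² = L²
subtracting the θ₁ and θ₂ equations cancels the r² and L² terms:
r = (x₁² − x₂²) / (2[(x₁cos θ₁ + e sin θ₁) − (x₂cos θ₂ + e sin θ₂)]) = 24.0001 → r = 24
L² = (x₁ − r cos θ₁)² + (r sin θ₁ − e)² = 11448.9913 → L = 107.0000 → L = 107
check at θ₃=330°: x = 126.8648 (printed 126.8648) ✓

r = 24, L = 107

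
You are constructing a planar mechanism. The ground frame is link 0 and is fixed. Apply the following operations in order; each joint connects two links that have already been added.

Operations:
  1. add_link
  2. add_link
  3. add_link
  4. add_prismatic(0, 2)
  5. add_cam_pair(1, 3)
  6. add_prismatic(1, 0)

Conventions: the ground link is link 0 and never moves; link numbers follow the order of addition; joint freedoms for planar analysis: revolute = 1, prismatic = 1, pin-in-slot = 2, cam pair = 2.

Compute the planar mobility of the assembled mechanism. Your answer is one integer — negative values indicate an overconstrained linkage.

(L,J1,J2)=(1,0,0); link0 fixed
link1: (2,0,0)
link2: (3,0,0)
link3: (4,0,0)
P 0-2 [J1]: (4,1,0)
C 1-3 [J2]: (4,1,1)
P 1-0 [J1]: (4,2,1)
Grübler: 3·3 − 2·2 − 1 = 4

M = 4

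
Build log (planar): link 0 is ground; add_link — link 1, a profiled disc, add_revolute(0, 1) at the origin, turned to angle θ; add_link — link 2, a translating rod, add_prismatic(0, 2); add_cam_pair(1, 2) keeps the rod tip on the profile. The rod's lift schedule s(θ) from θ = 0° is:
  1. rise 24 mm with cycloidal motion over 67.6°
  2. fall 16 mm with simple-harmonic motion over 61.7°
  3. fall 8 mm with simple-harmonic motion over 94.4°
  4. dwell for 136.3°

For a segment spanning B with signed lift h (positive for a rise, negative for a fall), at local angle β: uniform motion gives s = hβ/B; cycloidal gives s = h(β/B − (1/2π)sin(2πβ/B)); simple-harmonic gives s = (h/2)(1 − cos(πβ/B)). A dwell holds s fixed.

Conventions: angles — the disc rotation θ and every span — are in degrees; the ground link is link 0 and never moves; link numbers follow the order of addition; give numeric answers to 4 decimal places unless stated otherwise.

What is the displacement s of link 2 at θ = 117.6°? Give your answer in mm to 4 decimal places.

seg 1 [0°–67.6°] cycloidal, h=24: full span → s += 24 → s = 24.0000
seg 2 [67.6°–129.3°] simple-harmonic, h=-16: θ=117.6° here. β=50, B=61.7. -16/2·(1 − cos(π·0.8104)) = -14.6219 → s = 9.3781

9.3781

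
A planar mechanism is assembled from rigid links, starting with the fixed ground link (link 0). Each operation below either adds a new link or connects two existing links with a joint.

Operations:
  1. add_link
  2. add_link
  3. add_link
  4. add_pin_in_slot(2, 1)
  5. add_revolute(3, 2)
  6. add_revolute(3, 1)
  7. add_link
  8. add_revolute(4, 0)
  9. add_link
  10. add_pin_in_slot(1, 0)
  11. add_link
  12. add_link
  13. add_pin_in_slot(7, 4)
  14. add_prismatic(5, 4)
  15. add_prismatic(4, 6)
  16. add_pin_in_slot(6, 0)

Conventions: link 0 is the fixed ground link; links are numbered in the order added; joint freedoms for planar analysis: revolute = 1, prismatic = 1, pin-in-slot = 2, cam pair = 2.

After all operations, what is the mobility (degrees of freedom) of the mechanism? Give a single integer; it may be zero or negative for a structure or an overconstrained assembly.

link 0 = ground. State L|J1|J2 = 1|0|0
+link1  2|0|0
+link2  3|0|0
+link3  4|0|0
PS(2,1) f=2→J2  4|0|1
R(3,2) f=1→J1  4|1|1
R(3,1) f=1→J1  4|2|1
+link4  5|2|1
R(4,0) f=1→J1  5|3|1
+link5  6|3|1
PS(1,0) f=2→J2  6|3|2
+link6  7|3|2
+link7  8|3|2
PS(7,4) f=2→J2  8|3|3
P(5,4) f=1→J1  8|4|3
P(4,6) f=1→J1  8|5|3
PS(6,0) f=2→J2  8|5|4
M = 3(8−1)−2·5−4 = 21−10−4 = 7

M = 7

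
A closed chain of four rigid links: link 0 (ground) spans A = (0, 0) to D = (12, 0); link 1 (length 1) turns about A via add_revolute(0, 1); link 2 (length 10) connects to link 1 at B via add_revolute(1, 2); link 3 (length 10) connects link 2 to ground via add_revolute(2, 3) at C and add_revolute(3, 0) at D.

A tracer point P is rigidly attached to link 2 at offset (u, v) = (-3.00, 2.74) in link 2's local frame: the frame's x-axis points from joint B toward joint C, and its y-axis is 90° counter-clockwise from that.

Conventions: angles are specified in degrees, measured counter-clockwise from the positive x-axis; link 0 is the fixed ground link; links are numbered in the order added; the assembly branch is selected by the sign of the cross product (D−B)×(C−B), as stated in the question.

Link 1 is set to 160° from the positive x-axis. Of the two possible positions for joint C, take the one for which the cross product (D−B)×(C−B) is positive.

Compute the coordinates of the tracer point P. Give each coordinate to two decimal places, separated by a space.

A=(0,0), D=(12.00,0)
B = A + 1.00·(cos160°, sin160°) = (-0.9397, 0.3420)
|BD| = 12.9442
circle(B,10.00) ∩ circle(D,10.00): a=6.4721, h=7.6231
  candidates: C₊=(5.7316,7.7915) cross=98.675; C₋=(5.3287,-7.4494) cross=-98.675
  branch + wants cross > 0 → take C=(5.7316,7.7915) (cross=98.675)
ex = (C−B)/|BC| = (0.6671,0.7449); ey = (-0.7449,0.6671)
P = B + -3.00·ex + 2.74·ey = (-4.9822,-0.0649)

-4.98 -0.06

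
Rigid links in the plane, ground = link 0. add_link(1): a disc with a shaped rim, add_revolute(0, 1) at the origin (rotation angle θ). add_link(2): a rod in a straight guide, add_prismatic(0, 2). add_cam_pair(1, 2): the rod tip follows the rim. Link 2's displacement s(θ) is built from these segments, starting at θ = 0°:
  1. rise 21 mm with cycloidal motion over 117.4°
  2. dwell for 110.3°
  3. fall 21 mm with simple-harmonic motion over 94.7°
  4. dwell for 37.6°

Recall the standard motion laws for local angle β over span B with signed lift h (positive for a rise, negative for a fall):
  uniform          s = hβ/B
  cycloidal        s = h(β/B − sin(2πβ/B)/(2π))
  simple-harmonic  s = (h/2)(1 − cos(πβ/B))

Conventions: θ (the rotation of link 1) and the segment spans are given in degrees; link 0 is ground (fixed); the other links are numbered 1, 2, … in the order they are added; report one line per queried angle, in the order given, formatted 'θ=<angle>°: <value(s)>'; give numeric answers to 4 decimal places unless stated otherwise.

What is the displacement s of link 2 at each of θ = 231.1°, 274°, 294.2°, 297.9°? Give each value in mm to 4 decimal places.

segment 1 (0° to 117.4°, cycloidal, h = 21) is passed completely: s = 0.0000 + (21) = 21.0000
segment 2 (117.4° to 227.7°, dwell): s unchanged at 21.0000
θ = 231.1° falls in segment 3 (227.7° to 322.4°, simple-harmonic, h = -21): β = 231.1 − 227.7 = 3.4°, B = 94.7°; Δs = -21/2·(1 − cos(π·0.0359)) = -0.0667; s = 21.0000 − 0.0667 = 20.9333
θ = 274° falls in segment 3 (227.7° to 322.4°, simple-harmonic, h = -21): β = 274 − 227.7 = 46.3°, B = 94.7°; Δs = -21/2·(1 − cos(π·0.4889)) = -10.1343; s = 21.0000 − 10.1343 = 10.8657
θ = 294.2° falls in segment 3 (227.7° to 322.4°, simple-harmonic, h = -21): β = 294.2 − 227.7 = 66.5°, B = 94.7°; Δs = -21/2·(1 − cos(π·0.7022)) = -16.7308; s = 21.0000 − 16.7308 = 4.2692
θ = 297.9° falls in segment 3 (227.7° to 322.4°, simple-harmonic, h = -21): β = 297.9 − 227.7 = 70.2°, B = 94.7°; Δs = -21/2·(1 − cos(π·0.7413)) = -17.7187; s = 21.0000 − 17.7187 = 3.2813

θ=231.1°: 20.9333
θ=274°: 10.8657
θ=294.2°: 4.2692
θ=297.9°: 3.2813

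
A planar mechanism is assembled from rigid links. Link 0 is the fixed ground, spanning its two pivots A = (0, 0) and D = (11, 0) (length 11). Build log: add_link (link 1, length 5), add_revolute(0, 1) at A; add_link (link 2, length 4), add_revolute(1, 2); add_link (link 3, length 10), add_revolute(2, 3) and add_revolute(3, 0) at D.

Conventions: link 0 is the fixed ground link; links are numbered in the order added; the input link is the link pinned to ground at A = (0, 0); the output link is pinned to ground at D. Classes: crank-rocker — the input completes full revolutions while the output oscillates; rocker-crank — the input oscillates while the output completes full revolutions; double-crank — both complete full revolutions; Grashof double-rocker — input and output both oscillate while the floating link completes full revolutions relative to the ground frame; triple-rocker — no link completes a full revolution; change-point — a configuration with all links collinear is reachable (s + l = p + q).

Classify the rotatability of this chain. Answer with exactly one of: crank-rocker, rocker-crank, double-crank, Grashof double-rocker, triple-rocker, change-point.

lengths: ground=11, input=5, coupler=4, output=10
sorted: s=4 (shortest), l=11 (longest), p+q=15
s + l = 15 vs p + q = 15
s + l = p + q → change-point (collinear configuration reachable)

change-point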